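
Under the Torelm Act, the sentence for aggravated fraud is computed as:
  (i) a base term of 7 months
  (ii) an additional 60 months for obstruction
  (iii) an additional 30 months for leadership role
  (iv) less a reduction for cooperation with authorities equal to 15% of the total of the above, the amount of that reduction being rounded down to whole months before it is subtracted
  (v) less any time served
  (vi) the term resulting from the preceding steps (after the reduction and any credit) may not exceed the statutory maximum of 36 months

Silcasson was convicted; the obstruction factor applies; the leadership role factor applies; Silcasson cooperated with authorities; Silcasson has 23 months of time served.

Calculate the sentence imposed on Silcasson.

36 months

Obstruction enhancement: +60 months
Leadership role enhancement: +30 months
Adjusted term: 7 months + 60 months + 30 months = 97 months
Cooperation with authorities reduction: 15% of 97 months = 14 months (rounded down)
After reduction: 97 − 14 = 83 months
Less time served: 83 months − 23 months = 60 months
Cap at 36 months: 60 months exceeds the cap → 36 months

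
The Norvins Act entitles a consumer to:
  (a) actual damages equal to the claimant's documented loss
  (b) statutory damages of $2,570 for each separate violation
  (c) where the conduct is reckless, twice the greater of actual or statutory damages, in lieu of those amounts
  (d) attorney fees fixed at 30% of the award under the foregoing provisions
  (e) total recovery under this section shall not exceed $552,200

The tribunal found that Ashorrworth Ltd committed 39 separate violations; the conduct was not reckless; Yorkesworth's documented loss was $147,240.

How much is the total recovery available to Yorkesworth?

Statutory damages: 39 × $2,570 = $100,230
Conduct not reckless: the in-lieu enhancement does not apply.
Actual plus statutory damages: $147,240 + $100,230 = $247,470
Attorney fees: 30% of $247,470 = $74,241
Total before cap: $247,470 + $74,241 = $321,711
Cap at $552,200: $321,711 is within the cap, no reduction.

$321,711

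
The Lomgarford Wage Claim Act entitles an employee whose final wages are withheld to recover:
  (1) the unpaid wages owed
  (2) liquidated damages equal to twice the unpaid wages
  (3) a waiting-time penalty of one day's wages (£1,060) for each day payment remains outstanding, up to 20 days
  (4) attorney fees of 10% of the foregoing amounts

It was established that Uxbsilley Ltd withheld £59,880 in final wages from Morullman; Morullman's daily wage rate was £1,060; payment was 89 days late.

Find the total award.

Doubled: 2 × £59,880 = £119,760
Penalty days: min(89, 20) = 20
Waiting-time penalty: 20 × £1,060 = £21,200
Subtotal: £59,880 + £119,760 + £21,200 = £200,840
Attorney fees: 10% of £200,840 = £20,084
Total award: £200,840 + £20,084 = £220,924

£220,924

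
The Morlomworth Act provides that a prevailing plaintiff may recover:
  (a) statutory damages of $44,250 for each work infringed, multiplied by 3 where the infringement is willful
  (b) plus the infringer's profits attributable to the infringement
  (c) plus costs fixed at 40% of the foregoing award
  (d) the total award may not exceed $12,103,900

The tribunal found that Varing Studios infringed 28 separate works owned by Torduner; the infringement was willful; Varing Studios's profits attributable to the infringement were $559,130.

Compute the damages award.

Statutory damages: 28 × $44,250 = $1,239,000
Trebled: 3 × $1,239,000 = $3,717,000
Combined award: $3,717,000 + $559,130 = $4,276,130
Costs: 40% of $4,276,130 = $1,710,452
Award plus costs: $4,276,130 + $1,710,452 = $5,986,582
Cap at $12,103,900: $5,986,582 is within the cap, no reduction.

$5,986,582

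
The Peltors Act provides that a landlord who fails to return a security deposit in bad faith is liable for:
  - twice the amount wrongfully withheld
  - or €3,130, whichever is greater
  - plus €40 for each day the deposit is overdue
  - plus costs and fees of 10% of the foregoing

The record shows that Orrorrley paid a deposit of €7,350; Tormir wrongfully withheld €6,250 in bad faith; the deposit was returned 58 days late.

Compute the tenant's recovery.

Doubled: 2 × €6,250 = €12,500
Minimum €3,130: €12,500 meets the minimum, no increase.
Late-return penalty: 58 × €40 = €2,320
Damages plus late penalty: €12,500 + €2,320 = €14,820
Costs and fees: 10% of €14,820 = €1,482
Total recovery: €14,820 + €1,482 = €16,302

€16,302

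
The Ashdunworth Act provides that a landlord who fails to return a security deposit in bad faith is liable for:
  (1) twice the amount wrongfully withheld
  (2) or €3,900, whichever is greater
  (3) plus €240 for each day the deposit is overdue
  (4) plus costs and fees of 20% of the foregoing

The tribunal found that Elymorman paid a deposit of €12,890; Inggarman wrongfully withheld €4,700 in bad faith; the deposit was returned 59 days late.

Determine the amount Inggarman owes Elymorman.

Recovery: €28,272

Doubled: 2 × €4,700 = €9,400
Minimum €3,900: €9,400 meets the minimum, no increase.
Late-return penalty: 59 × €240 = €14,160
Damages plus late penalty: €9,400 + €14,160 = €23,560
Costs and fees: 20% of €23,560 = €4,712
Total recovery: €23,560 + €4,712 = €28,272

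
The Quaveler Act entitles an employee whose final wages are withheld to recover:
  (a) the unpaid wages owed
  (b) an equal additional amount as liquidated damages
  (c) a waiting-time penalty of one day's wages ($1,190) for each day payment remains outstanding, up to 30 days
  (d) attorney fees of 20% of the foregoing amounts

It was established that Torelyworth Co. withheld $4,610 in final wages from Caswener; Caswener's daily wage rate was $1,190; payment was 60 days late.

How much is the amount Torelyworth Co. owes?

Liquidated damages (equal amount): $4,610
Penalty days: min(60, 30) = 30
Waiting-time penalty: 30 × $1,190 = $35,700
Subtotal: $4,610 + $4,610 + $35,700 = $44,920
Attorney fees: 20% of $44,920 = $8,984
Total award: $44,920 + $8,984 = $53,904

Total award: $53,904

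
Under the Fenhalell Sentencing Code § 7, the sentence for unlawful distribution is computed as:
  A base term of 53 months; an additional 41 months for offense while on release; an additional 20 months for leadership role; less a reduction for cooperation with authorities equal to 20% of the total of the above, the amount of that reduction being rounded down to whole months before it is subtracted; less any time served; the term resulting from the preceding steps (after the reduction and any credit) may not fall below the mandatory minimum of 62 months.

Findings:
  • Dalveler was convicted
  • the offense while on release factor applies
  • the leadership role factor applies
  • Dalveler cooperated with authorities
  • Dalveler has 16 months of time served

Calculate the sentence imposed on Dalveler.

76 months

Offense while on release enhancement: +41 months
Leadership role enhancement: +20 months
Adjusted term: 53 months + 41 months + 20 months = 114 months
Cooperation with authorities reduction: 20% of 114 months = 22 months (rounded down)
After reduction: 114 − 22 = 92 months
Less time served: 92 months − 16 months = 76 months
Minimum 62 months: 76 months meets the minimum, no increase.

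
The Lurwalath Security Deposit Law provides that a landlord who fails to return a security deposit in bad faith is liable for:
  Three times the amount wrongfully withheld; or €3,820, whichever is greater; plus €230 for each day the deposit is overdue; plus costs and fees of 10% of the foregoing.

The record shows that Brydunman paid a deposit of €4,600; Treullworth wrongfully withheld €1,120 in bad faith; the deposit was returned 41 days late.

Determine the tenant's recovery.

€14,575

Trebled: 3 × €1,120 = €3,360
Minimum €3,820: €3,360 is below the minimum → €3,820
Late-return penalty: 41 × €230 = €9,430
Damages plus late penalty: €3,820 + €9,430 = €13,250
Costs and fees: 10% of €13,250 = €1,325
Total recovery: €13,250 + €1,325 = €14,575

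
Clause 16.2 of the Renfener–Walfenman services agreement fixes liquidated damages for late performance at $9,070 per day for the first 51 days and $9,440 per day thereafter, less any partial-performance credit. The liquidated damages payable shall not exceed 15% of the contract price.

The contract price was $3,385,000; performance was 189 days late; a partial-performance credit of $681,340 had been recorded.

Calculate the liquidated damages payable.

$507,750

First 51 days: 51 × $9,070 = $462,570
Remaining days: (189 − 51) × $9,440 = $1,302,720
Accrued per-day damages: $462,570 + $1,302,720 = $1,765,290
Less partial-performance credit: $1,765,290 − $681,340 = $1,083,950
Cap: 15% of $3,385,000 = $507,750
Cap at $507,750: $1,083,950 exceeds the cap → $507,750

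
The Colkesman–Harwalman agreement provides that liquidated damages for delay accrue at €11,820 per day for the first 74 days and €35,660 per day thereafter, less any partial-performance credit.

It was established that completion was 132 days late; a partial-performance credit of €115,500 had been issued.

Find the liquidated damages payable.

First 74 days: 74 × €11,820 = €874,680
Remaining days: (132 − 74) × €35,660 = €2,068,280
Accrued per-day damages: €874,680 + €2,068,280 = €2,942,960
Less partial-performance credit: €2,942,960 − €115,500 = €2,827,460

€2,827,460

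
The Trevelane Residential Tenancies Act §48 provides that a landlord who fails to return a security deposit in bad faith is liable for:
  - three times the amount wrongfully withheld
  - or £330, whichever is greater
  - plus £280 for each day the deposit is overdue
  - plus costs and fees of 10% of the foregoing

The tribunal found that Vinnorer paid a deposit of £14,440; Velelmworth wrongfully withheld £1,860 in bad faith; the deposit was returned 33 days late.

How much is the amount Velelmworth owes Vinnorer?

£16,302

Trebled: 3 × £1,860 = £5,580
Minimum £330: £5,580 meets the minimum, no increase.
Late-return penalty: 33 × £280 = £9,240
Damages plus late penalty: £5,580 + £9,240 = £14,820
Costs and fees: 10% of £14,820 = £1,482
Total recovery: £14,820 + £1,482 = £16,302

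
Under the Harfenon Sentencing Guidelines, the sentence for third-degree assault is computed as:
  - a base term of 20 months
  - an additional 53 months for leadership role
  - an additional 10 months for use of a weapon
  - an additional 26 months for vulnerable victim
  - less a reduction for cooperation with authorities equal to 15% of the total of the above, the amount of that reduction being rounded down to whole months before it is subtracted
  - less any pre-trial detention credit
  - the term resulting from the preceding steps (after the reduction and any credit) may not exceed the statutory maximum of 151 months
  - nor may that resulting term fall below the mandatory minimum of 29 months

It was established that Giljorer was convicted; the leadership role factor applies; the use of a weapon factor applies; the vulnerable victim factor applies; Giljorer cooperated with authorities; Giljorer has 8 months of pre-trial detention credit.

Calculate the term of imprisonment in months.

85 months

Leadership role enhancement: +53 months
Use of a weapon enhancement: +10 months
Vulnerable victim enhancement: +26 months
Adjusted term: 20 months + 53 months + 10 months + 26 months = 109 months
Cooperation with authorities reduction: 15% of 109 months = 16 months (rounded down)
After reduction: 109 − 16 = 93 months
Less pre-trial detention credit: 93 months − 8 months = 85 months
Cap at 151 months: 85 months is within the cap, no reduction.
Minimum 29 months: 85 months meets the minimum, no increase.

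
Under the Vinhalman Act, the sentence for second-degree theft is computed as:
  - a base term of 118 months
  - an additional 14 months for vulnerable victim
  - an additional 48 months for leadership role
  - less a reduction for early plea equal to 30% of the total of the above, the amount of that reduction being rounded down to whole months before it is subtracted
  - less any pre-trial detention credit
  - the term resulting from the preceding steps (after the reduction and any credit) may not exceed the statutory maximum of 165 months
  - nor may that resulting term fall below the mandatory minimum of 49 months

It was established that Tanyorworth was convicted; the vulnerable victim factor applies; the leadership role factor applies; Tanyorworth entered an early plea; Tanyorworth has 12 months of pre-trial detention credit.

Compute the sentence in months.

114 months

Vulnerable victim enhancement: +14 months
Leadership role enhancement: +48 months
Adjusted term: 118 months + 14 months + 48 months = 180 months
Early plea reduction: 30% of 180 months = 54 months (rounded down)
After reduction: 180 − 54 = 126 months
Less pre-trial detention credit: 126 months − 12 months = 114 months
Cap at 165 months: 114 months is within the cap, no reduction.
Minimum 49 months: 114 months meets the minimum, no increase.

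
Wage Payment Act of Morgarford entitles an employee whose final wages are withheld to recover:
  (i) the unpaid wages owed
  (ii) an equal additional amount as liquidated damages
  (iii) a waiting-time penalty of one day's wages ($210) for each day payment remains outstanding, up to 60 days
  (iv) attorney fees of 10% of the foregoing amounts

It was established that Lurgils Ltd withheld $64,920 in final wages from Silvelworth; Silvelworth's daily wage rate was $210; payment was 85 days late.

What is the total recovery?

$156,684

Liquidated damages (equal amount): $64,920
Penalty days: min(85, 60) = 60
Waiting-time penalty: 60 × $210 = $12,600
Subtotal: $64,920 + $64,920 + $12,600 = $142,440
Attorney fees: 10% of $142,440 = $14,244
Total award: $142,440 + $14,244 = $156,684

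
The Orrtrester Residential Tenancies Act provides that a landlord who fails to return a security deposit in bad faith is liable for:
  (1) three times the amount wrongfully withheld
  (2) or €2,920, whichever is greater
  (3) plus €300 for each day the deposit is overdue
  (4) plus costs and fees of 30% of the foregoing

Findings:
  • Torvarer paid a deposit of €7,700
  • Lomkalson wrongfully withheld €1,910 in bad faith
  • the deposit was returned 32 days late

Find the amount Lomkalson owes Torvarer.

Trebled: 3 × €1,910 = €5,730
Minimum €2,920: €5,730 meets the minimum, no increase.
Late-return penalty: 32 × €300 = €9,600
Damages plus late penalty: €5,730 + €9,600 = €15,330
Costs and fees: 30% of €15,330 = €4,599
Total recovery: €15,330 + €4,599 = €19,929

Recovery: €19,929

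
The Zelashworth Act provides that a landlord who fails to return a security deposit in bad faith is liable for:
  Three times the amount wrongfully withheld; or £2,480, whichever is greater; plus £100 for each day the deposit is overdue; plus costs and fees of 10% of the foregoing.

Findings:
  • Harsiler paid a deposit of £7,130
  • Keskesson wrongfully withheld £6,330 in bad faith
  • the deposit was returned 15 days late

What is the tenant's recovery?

Trebled: 3 × £6,330 = £18,990
Minimum £2,480: £18,990 meets the minimum, no increase.
Late-return penalty: 15 × £100 = £1,500
Damages plus late penalty: £18,990 + £1,500 = £20,490
Costs and fees: 10% of £20,490 = £2,049
Total recovery: £20,490 + £2,049 = £22,539

Recovery: £22,539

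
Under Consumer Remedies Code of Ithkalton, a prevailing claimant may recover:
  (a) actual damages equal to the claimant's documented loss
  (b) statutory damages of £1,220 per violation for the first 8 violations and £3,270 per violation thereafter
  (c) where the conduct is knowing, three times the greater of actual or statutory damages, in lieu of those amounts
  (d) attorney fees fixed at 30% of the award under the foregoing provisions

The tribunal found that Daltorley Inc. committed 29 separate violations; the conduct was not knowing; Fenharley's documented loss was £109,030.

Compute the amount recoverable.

First 8 violations: 8 × £1,220 = £9,760
Remaining violations: (29 − 8) × £3,270 = £68,670
Statutory damages: £9,760 + £68,670 = £78,430
Conduct not knowing: the in-lieu enhancement does not apply.
Actual plus statutory damages: £109,030 + £78,430 = £187,460
Attorney fees: 30% of £187,460 = £56,238
Total recovery: £187,460 + £56,238 = £243,698

£243,698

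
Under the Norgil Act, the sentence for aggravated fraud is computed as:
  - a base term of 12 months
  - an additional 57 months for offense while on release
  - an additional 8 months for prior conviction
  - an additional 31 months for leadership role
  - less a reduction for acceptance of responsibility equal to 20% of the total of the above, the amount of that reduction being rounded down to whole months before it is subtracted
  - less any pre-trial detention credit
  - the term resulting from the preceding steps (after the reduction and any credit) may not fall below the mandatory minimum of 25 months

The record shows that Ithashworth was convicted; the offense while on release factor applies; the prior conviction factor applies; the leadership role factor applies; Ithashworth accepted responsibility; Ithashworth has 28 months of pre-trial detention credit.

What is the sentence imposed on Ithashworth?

Offense while on release enhancement: +57 months
Prior conviction enhancement: +8 months
Leadership role enhancement: +31 months
Adjusted term: 12 months + 57 months + 8 months + 31 months = 108 months
Acceptance of responsibility reduction: 20% of 108 months = 21 months (rounded down)
After reduction: 108 − 21 = 87 months
Less pre-trial detention credit: 87 months − 28 months = 59 months
Minimum 25 months: 59 months meets the minimum, no increase.

59 months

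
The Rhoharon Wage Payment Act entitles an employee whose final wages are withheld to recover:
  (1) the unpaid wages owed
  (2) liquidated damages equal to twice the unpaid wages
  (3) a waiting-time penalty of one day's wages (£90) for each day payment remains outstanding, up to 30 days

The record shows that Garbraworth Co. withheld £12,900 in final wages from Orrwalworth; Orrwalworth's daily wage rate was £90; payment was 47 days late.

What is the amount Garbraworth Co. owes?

Doubled: 2 × £12,900 = £25,800
Penalty days: min(47, 30) = 30
Waiting-time penalty: 30 × £90 = £2,700
Total award: £12,900 + £25,800 + £2,700 = £41,400

Total award: £41,400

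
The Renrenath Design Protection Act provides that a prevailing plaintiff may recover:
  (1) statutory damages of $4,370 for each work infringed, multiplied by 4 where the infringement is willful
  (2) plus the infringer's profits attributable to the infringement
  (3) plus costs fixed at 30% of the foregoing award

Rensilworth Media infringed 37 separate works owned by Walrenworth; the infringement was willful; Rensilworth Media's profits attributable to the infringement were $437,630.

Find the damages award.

Award: $1,409,707

Statutory damages: 37 × $4,370 = $161,690
Multiplied by 4: 4 × $161,690 = $646,760
Combined award: $646,760 + $437,630 = $1,084,390
Costs: 30% of $1,084,390 = $325,317
Award plus costs: $1,084,390 + $325,317 = $1,409,707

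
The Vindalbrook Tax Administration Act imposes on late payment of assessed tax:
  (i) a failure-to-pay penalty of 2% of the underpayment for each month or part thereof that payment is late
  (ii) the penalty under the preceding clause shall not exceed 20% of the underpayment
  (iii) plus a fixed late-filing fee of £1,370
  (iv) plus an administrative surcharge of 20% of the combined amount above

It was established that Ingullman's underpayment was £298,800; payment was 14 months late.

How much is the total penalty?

£73,356

Accrued rate: 2% × 14 = 28%, capped at 20% → 20%
Failure-to-pay penalty: 20% of £298,800 = £59,760
Penalty before surcharge: £59,760 + £1,370 = £61,130
Administrative surcharge: 20% of £61,130 = £12,226
Total penalty: £61,130 + £12,226 = £73,356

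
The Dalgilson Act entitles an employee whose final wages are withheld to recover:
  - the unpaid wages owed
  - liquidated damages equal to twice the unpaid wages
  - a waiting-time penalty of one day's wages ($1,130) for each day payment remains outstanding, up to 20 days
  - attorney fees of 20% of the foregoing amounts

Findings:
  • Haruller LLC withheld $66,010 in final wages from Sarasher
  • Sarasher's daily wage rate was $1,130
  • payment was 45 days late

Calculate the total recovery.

$264,756

Doubled: 2 × $66,010 = $132,020
Penalty days: min(45, 20) = 20
Waiting-time penalty: 20 × $1,130 = $22,600
Subtotal: $66,010 + $132,020 + $22,600 = $220,630
Attorney fees: 20% of $220,630 = $44,126
Total award: $220,630 + $44,126 = $264,756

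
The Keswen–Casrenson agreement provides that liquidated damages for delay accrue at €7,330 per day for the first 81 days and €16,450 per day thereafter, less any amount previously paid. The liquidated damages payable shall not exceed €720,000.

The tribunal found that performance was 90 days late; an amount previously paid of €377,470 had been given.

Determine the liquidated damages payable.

First 81 days: 81 × €7,330 = €593,730
Remaining days: (90 − 81) × €16,450 = €148,050
Accrued per-day damages: €593,730 + €148,050 = €741,780
Less amount previously paid: €741,780 − €377,470 = €364,310
Cap at €720,000: €364,310 is within the cap, no reduction.

Liquidated damages: €364,310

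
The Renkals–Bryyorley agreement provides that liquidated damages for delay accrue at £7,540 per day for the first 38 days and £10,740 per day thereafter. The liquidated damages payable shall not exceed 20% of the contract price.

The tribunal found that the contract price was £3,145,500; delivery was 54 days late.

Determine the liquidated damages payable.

First 38 days: 38 × £7,540 = £286,520
Remaining days: (54 − 38) × £10,740 = £171,840
Accrued per-day damages: £286,520 + £171,840 = £458,360
Cap: 20% of £3,145,500 = £629,100
Cap at £629,100: £458,360 is within the cap, no reduction.

£458,360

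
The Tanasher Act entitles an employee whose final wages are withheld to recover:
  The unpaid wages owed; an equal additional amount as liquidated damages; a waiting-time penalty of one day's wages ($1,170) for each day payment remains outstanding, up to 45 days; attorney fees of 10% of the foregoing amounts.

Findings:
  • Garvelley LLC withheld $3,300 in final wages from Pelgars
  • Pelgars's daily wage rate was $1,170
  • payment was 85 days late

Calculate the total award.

Total award: $65,175

Liquidated damages (equal amount): $3,300
Penalty days: min(85, 45) = 45
Waiting-time penalty: 45 × $1,170 = $52,650
Subtotal: $3,300 + $3,300 + $52,650 = $59,250
Attorney fees: 10% of $59,250 = $5,925
Total award: $59,250 + $5,925 = $65,175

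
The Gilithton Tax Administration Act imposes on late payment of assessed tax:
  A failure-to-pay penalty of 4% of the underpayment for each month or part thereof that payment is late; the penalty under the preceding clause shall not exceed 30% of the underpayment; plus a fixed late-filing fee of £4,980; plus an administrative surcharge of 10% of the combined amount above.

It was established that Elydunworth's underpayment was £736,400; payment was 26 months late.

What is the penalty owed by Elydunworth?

£248,490

Accrued rate: 4% × 26 = 104%, capped at 30% → 30%
Failure-to-pay penalty: 30% of £736,400 = £220,920
Penalty before surcharge: £220,920 + £4,980 = £225,900
Administrative surcharge: 10% of £225,900 = £22,590
Total penalty: £225,900 + £22,590 = £248,490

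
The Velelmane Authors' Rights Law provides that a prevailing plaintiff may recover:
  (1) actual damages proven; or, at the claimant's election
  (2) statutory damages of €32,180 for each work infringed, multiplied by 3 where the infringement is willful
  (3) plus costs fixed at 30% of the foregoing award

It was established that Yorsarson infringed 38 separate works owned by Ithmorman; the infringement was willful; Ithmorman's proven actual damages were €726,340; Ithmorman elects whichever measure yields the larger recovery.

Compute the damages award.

Statutory damages: 38 × €32,180 = €1,222,840
Trebled: 3 × €1,222,840 = €3,668,520
Greater of actual damages (€726,340) or enhanced statutory damages (€3,668,520): €3,668,520
Costs: 30% of €3,668,520 = €1,100,556
Award plus costs: €3,668,520 + €1,100,556 = €4,769,076

€4,769,076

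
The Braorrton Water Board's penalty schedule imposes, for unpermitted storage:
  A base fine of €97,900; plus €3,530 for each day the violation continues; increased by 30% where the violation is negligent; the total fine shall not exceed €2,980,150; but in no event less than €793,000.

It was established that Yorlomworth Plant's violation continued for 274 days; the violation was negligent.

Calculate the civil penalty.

€1,384,656

Per-day component: 274 × €3,530 = €967,220
Base plus per-day: €97,900 + €967,220 = €1,065,120
Enhancement: 30% of €1,065,120 = €319,536
Enhanced fine: €1,065,120 + €319,536 = €1,384,656
Cap at €2,980,150: €1,384,656 is within the cap, no reduction.
Minimum €793,000: €1,384,656 meets the minimum, no increase.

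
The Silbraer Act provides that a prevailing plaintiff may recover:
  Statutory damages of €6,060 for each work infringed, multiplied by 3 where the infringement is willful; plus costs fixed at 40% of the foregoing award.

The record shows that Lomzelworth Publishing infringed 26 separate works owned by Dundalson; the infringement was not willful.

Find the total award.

€220,584

Statutory damages: 26 × €6,060 = €157,560
Infringement not willful: no ×3 enhancement.
Costs: 40% of €157,560 = €63,024
Award plus costs: €157,560 + €63,024 = €220,584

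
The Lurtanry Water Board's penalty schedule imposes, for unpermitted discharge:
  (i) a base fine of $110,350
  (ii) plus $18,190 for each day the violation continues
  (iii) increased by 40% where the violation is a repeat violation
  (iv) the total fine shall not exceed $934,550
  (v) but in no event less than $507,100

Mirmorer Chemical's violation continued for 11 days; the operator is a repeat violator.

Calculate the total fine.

Per-day component: 11 × $18,190 = $200,090
Base plus per-day: $110,350 + $200,090 = $310,440
Enhancement: 40% of $310,440 = $124,176
Enhanced fine: $310,440 + $124,176 = $434,616
Cap at $934,550: $434,616 is within the cap, no reduction.
Minimum $507,100: $434,616 is below the minimum → $507,100

$507,100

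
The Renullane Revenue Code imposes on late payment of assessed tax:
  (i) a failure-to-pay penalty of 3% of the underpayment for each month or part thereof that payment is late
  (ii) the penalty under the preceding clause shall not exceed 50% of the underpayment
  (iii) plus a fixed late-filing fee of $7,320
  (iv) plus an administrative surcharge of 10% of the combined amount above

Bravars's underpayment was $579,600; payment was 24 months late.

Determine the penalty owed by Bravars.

Accrued rate: 3% × 24 = 72%, capped at 50% → 50%
Failure-to-pay penalty: 50% of $579,600 = $289,800
Penalty before surcharge: $289,800 + $7,320 = $297,120
Administrative surcharge: 10% of $297,120 = $29,712
Total penalty: $297,120 + $29,712 = $326,832

Penalty: $326,832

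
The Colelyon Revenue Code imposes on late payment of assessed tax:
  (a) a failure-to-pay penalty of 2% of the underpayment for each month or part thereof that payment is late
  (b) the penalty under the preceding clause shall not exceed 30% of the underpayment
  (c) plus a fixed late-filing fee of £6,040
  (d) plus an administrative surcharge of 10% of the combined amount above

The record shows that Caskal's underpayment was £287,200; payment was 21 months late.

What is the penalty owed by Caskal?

Accrued rate: 2% × 21 = 42%, capped at 30% → 30%
Failure-to-pay penalty: 30% of £287,200 = £86,160
Penalty before surcharge: £86,160 + £6,040 = £92,200
Administrative surcharge: 10% of £92,200 = £9,220
Total penalty: £92,200 + £9,220 = £101,420

£101,420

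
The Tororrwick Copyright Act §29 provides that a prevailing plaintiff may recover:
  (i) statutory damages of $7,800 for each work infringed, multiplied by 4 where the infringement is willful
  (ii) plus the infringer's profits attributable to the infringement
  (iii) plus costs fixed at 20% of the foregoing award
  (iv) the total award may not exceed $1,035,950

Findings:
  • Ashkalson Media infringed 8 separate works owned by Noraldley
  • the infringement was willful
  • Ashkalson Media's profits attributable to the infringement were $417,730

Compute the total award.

Award: $800,796

Statutory damages: 8 × $7,800 = $62,400
Multiplied by 4: 4 × $62,400 = $249,600
Combined award: $249,600 + $417,730 = $667,330
Costs: 20% of $667,330 = $133,466
Award plus costs: $667,330 + $133,466 = $800,796
Cap at $1,035,950: $800,796 is within the cap, no reduction.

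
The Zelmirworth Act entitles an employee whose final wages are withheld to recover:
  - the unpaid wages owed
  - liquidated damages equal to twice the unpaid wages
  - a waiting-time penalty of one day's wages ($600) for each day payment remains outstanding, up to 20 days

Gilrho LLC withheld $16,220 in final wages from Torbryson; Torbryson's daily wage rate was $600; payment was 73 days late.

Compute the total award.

$60,660

Doubled: 2 × $16,220 = $32,440
Penalty days: min(73, 20) = 20
Waiting-time penalty: 20 × $600 = $12,000
Total award: $16,220 + $32,440 + $12,000 = $60,660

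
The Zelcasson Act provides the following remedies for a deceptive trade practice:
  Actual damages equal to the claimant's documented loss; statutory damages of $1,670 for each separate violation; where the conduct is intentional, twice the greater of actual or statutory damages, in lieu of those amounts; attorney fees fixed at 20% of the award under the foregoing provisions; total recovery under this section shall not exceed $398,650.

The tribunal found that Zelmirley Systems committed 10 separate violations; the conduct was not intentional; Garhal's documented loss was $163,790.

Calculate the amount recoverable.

Total recovery: $216,588

Statutory damages: 10 × $1,670 = $16,700
Conduct not intentional: the in-lieu enhancement does not apply.
Actual plus statutory damages: $163,790 + $16,700 = $180,490
Attorney fees: 20% of $180,490 = $36,098
Total before cap: $180,490 + $36,098 = $216,588
Cap at $398,650: $216,588 is within the cap, no reduction.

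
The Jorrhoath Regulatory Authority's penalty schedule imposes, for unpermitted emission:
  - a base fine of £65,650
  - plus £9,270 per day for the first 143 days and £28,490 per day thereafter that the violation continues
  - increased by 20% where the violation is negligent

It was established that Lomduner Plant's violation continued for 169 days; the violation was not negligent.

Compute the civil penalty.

First 143 days: 143 × £9,270 = £1,325,610
Remaining days: (169 − 143) × £28,490 = £740,740
Per-day component: £1,325,610 + £740,740 = £2,066,350
Base plus per-day: £65,650 + £2,066,350 = £2,132,000
The violation was not negligent: no 20% increase.

£2,132,000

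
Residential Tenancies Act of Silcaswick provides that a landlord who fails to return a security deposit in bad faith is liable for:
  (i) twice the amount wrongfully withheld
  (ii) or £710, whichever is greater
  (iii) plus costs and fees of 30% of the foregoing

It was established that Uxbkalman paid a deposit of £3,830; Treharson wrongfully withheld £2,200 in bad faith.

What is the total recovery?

Doubled: 2 × £2,200 = £4,400
Minimum £710: £4,400 meets the minimum, no increase.
Costs and fees: 30% of £4,400 = £1,320
Total recovery: £4,400 + £1,320 = £5,720

£5,720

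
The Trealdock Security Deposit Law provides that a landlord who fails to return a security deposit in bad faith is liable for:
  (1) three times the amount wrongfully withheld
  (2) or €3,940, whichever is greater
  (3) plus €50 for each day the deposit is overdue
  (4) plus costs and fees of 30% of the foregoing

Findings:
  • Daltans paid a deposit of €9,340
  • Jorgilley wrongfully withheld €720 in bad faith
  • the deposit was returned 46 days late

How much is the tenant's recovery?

€8,112

Trebled: 3 × €720 = €2,160
Minimum €3,940: €2,160 is below the minimum → €3,940
Late-return penalty: 46 × €50 = €2,300
Damages plus late penalty: €3,940 + €2,300 = €6,240
Costs and fees: 30% of €6,240 = €1,872
Total recovery: €6,240 + €1,872 = €8,112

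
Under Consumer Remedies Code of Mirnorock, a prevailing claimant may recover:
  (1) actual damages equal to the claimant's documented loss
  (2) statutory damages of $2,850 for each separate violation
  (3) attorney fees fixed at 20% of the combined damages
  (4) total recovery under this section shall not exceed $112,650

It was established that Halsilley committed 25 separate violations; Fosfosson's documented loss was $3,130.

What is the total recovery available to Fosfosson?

$89,256

Statutory damages: 25 × $2,850 = $71,250
Combined damages: $3,130 + $71,250 = $74,380
Attorney fees: 20% of $74,380 = $14,876
Total before cap: $74,380 + $14,876 = $89,256
Cap at $112,650: $89,256 is within the cap, no reduction.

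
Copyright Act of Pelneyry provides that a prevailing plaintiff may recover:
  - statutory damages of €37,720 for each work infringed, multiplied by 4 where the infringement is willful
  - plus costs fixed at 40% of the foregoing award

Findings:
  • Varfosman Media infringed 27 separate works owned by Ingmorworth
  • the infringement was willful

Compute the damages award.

Statutory damages: 27 × €37,720 = €1,018,440
Multiplied by 4: 4 × €1,018,440 = €4,073,760
Costs: 40% of €4,073,760 = €1,629,504
Award plus costs: €4,073,760 + €1,629,504 = €5,703,264

€5,703,264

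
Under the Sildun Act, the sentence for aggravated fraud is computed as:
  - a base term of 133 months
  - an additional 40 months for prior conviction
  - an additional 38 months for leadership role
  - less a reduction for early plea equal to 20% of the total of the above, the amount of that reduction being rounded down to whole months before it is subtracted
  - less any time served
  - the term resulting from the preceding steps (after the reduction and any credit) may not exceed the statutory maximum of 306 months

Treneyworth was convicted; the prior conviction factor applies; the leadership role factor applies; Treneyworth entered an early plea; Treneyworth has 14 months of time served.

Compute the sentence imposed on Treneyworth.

155 months

Prior conviction enhancement: +40 months
Leadership role enhancement: +38 months
Adjusted term: 133 months + 40 months + 38 months = 211 months
Early plea reduction: 20% of 211 months = 42 months (rounded down)
After reduction: 211 − 42 = 169 months
Less time served: 169 months − 14 months = 155 months
Cap at 306 months: 155 months is within the cap, no reduction.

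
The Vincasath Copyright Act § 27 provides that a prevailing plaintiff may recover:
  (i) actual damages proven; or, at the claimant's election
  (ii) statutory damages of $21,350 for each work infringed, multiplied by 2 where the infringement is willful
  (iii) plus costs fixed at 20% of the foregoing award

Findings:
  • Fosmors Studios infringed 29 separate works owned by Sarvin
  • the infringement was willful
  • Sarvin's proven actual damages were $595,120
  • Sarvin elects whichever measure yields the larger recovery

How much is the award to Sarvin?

Statutory damages: 29 × $21,350 = $619,150
Doubled: 2 × $619,150 = $1,238,300
Greater of actual damages ($595,120) or enhanced statutory damages ($1,238,300): $1,238,300
Costs: 20% of $1,238,300 = $247,660
Award plus costs: $1,238,300 + $247,660 = $1,485,960

$1,485,960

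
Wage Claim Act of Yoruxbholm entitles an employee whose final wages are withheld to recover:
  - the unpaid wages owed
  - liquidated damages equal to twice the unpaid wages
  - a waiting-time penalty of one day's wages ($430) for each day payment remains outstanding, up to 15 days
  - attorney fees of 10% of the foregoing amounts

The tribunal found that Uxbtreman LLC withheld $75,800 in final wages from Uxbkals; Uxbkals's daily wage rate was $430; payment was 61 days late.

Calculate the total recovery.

$257,235

Doubled: 2 × $75,800 = $151,600
Penalty days: min(61, 15) = 15
Waiting-time penalty: 15 × $430 = $6,450
Subtotal: $75,800 + $151,600 + $6,450 = $233,850
Attorney fees: 10% of $233,850 = $23,385
Total award: $233,850 + $23,385 = $257,235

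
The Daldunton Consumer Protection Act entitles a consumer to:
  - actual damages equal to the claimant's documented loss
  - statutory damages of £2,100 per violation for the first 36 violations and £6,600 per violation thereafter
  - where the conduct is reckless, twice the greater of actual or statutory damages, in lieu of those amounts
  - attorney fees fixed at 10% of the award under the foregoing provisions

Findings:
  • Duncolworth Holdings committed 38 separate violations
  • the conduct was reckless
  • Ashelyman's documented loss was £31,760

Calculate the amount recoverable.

£195,360

First 36 violations: 36 × £2,100 = £75,600
Remaining violations: (38 − 36) × £6,600 = £13,200
Statutory damages: £75,600 + £13,200 = £88,800
Greater of actual damages (£31,760) or statutory damages (£88,800): £88,800
Doubled: 2 × £88,800 = £177,600
Attorney fees: 10% of £177,600 = £17,760
Total recovery: £177,600 + £17,760 = £195,360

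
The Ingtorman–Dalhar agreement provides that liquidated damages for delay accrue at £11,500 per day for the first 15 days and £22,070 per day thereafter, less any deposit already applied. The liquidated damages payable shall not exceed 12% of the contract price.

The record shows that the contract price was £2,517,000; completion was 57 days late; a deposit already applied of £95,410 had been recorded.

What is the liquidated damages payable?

First 15 days: 15 × £11,500 = £172,500
Remaining days: (57 − 15) × £22,070 = £926,940
Accrued per-day damages: £172,500 + £926,940 = £1,099,440
Less deposit already applied: £1,099,440 − £95,410 = £1,004,030
Cap: 12% of £2,517,000 = £302,040
Cap at £302,040: £1,004,030 exceeds the cap → £302,040

Liquidated damages: £302,040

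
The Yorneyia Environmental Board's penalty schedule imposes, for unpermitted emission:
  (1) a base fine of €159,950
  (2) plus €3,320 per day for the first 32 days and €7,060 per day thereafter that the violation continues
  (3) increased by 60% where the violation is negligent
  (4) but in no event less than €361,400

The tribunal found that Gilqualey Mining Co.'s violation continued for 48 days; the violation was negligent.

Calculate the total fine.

€606,640

First 32 days: 32 × €3,320 = €106,240
Remaining days: (48 − 32) × €7,060 = €112,960
Per-day component: €106,240 + €112,960 = €219,200
Base plus per-day: €159,950 + €219,200 = €379,150
Enhancement: 60% of €379,150 = €227,490
Enhanced fine: €379,150 + €227,490 = €606,640
Minimum €361,400: €606,640 meets the minimum, no increase.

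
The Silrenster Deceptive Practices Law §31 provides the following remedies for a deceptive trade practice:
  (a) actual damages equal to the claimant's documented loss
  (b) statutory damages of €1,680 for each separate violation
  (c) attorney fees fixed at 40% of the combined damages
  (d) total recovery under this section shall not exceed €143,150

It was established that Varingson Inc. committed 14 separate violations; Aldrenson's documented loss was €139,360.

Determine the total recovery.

Statutory damages: 14 × €1,680 = €23,520
Combined damages: €139,360 + €23,520 = €162,880
Attorney fees: 40% of €162,880 = €65,152
Total before cap: €162,880 + €65,152 = €228,032
Cap at €143,150: €228,032 exceeds the cap → €143,150

€143,150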